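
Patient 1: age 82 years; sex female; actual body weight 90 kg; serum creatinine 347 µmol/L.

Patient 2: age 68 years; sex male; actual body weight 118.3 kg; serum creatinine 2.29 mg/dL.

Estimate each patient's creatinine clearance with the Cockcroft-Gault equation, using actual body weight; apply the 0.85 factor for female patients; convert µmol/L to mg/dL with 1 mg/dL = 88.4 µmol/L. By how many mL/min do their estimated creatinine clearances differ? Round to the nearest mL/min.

Patient 1: SCr = 347 / 88.4 = 3.925 mg/dL
Patient 1: CrCl = (140 − 82) × 90 / (72 × 3.925) × 0.85 = 5220.0 / 282.60 × 0.85 ≈ 15.7 mL/min
Patient 2: CrCl = (140 − 68) × 118.3 / (72 × 2.29) = 8517.6 / 164.88 ≈ 51.7 mL/min
|15.7 − 51.7| = 36.0 mL/min

36 mL/min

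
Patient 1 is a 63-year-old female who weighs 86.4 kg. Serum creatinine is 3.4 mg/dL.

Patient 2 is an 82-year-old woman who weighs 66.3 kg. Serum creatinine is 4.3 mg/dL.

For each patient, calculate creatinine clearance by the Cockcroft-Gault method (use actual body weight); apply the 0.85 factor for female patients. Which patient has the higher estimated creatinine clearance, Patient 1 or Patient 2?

Patient 1: CrCl = (140 − 63) × 86.4 / (72 × 3.4) × 0.85 = 6652.8 / 244.80 × 0.85 ≈ 23.1 mL/min
Patient 2: CrCl = (140 − 82) × 66.3 / (72 × 4.3) × 0.85 = 3845.4 / 309.60 × 0.85 ≈ 10.6 mL/min
23.1 vs 10.6 mL/min → Patient 1 is higher.

Patient 1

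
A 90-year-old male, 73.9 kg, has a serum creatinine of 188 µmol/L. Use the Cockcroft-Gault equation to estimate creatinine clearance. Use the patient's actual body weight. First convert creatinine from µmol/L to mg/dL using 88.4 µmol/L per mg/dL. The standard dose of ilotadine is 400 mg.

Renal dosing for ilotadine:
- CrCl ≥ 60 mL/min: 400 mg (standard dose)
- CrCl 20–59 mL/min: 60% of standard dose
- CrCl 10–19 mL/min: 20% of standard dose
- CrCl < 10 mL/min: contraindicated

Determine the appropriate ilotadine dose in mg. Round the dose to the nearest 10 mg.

SCr = 188 / 88.4 = 2.127 mg/dL
CrCl = (140 − 90) × 73.9 / (72 × 2.127) = 3695.0 / 153.14 ≈ 24.1 mL/min
CrCl ≈ 24 mL/min → bracket 20–59 mL/min.
60% of 400 mg = 240 mg

240 mg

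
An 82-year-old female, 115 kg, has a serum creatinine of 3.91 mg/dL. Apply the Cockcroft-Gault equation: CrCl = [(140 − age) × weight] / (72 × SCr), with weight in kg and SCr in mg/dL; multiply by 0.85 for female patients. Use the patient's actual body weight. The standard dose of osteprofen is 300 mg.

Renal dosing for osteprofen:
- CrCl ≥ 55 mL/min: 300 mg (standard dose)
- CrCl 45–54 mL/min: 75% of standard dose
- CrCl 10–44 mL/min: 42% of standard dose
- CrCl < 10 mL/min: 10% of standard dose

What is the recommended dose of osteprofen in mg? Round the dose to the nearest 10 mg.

CrCl = (140 − 82) × 115 / (72 × 3.91) × 0.85 = 6670.0 / 281.52 × 0.85 ≈ 20.1 mL/min
CrCl ≈ 20 mL/min → bracket 10–44 mL/min.
42% of 300 mg = 126 mg → 130 mg

130 mg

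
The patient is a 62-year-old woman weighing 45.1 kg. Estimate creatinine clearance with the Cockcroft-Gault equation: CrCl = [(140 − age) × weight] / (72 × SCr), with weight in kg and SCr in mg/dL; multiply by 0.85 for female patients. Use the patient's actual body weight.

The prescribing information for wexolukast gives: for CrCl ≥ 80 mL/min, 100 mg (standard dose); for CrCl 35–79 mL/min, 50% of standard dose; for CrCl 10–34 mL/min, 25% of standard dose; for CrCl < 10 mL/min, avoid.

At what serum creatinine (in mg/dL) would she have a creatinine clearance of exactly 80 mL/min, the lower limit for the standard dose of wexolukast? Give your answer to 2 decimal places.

0.52 mg/dL

Standard dose requires CrCl ≥ 80 mL/min.
Set (140 − 62) × 45.1 × 0.85 / (72 × SCr) = 80
SCr = (140 − 62) × 45.1 × 0.85 / (72 × 80) = 0.519 mg/dL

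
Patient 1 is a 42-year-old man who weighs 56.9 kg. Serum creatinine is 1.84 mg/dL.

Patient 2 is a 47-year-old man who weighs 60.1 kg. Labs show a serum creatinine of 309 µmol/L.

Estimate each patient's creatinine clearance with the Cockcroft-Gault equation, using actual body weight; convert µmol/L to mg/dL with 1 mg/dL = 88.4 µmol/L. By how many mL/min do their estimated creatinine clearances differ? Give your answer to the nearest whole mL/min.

Patient 1: CrCl = (140 − 42) × 56.9 / (72 × 1.84) = 5576.2 / 132.48 ≈ 42.1 mL/min
Patient 2: SCr = 309 / 88.4 = 3.495 mg/dL
Patient 2: CrCl = (140 − 47) × 60.1 / (72 × 3.495) = 5589.3 / 251.64 ≈ 22.2 mL/min
|42.1 − 22.2| = 19.9 mL/min

20 mL/min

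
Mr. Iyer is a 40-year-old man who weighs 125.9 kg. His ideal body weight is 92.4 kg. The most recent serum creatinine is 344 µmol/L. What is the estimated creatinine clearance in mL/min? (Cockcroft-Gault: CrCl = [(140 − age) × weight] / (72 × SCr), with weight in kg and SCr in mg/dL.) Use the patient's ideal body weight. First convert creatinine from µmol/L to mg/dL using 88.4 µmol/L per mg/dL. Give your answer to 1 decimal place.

33.0 mL/min

SCr = 344 / 88.4 = 3.891 mg/dL
CrCl = (140 − 40) × 92.4 / (72 × 3.891) = 9240.0 / 280.15 ≈ 33.0 mL/min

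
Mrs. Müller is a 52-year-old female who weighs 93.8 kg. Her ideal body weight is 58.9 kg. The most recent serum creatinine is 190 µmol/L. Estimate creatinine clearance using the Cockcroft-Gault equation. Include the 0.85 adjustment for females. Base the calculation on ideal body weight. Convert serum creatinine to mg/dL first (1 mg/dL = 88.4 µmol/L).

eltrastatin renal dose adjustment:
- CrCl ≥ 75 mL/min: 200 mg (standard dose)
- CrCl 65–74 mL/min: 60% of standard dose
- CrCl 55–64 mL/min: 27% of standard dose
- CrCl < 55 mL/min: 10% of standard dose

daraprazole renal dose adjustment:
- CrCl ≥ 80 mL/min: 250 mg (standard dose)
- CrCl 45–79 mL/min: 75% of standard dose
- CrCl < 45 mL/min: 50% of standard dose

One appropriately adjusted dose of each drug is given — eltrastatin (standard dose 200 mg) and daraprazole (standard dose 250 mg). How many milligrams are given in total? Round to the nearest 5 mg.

SCr = 190 / 88.4 = 2.149 mg/dL
CrCl = (140 − 52) × 58.9 / (72 × 2.149) × 0.85 = 5183.2 / 154.73 × 0.85 ≈ 28.5 mL/min
CrCl ≈ 28 mL/min.
eltrastatin: < 55 mL/min → 10% of 200 mg = 20 mg.
daraprazole: < 45 mL/min → 50% of 250 mg = 125 mg.
Total = 20 + 125 = 145 mg.

145 mg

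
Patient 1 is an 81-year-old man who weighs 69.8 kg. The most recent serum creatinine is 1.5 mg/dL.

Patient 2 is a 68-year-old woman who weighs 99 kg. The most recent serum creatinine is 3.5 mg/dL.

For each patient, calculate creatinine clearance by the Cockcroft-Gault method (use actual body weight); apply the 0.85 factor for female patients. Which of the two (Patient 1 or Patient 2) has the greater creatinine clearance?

Patient 1: CrCl = (140 − 81) × 69.8 / (72 × 1.5) = 4118.2 / 108.00 ≈ 38.1 mL/min
Patient 2: CrCl = (140 − 68) × 99 / (72 × 3.5) × 0.85 = 7128.0 / 252.00 × 0.85 ≈ 24.0 mL/min
38.1 vs 24.0 mL/min → Patient 1 is higher.

Patient 1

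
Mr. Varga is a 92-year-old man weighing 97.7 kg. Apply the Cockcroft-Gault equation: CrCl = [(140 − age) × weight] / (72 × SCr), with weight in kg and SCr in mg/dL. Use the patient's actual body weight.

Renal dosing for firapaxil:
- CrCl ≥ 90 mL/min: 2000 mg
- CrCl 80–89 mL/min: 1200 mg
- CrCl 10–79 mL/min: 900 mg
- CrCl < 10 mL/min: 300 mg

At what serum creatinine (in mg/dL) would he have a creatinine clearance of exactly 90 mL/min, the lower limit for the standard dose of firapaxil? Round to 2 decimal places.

0.72 mg/dL

Standard dose requires CrCl ≥ 90 mL/min.
Set (140 − 92) × 97.7 / (72 × SCr) = 90
SCr = (140 − 92) × 97.7 / (72 × 90) = 0.724 mg/dL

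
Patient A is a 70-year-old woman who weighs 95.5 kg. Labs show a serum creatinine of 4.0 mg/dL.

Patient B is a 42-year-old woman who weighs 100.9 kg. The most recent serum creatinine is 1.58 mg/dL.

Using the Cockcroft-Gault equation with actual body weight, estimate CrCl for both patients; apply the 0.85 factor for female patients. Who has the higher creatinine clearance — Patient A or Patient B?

Patient B

Patient A: CrCl = (140 − 70) × 95.5 / (72 × 4) × 0.85 = 6685.0 / 288.00 × 0.85 ≈ 19.7 mL/min
Patient B: CrCl = (140 − 42) × 100.9 / (72 × 1.58) × 0.85 = 9888.2 / 113.76 × 0.85 ≈ 73.9 mL/min
19.7 vs 73.9 mL/min → Patient B is higher.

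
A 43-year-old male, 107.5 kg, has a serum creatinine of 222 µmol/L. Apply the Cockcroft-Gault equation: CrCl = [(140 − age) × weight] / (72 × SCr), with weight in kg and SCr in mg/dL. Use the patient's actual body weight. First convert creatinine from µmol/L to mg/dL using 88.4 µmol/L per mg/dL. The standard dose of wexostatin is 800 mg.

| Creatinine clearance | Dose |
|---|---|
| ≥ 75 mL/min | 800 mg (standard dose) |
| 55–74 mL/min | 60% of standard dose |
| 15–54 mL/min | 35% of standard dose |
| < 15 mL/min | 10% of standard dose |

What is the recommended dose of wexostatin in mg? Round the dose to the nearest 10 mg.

480 mg

SCr = 222 / 88.4 = 2.511 mg/dL
CrCl = (140 − 43) × 107.5 / (72 × 2.511) = 10427.5 / 180.79 ≈ 57.7 mL/min
CrCl ≈ 58 mL/min → bracket 55–74 mL/min.
60% of 800 mg = 480 mg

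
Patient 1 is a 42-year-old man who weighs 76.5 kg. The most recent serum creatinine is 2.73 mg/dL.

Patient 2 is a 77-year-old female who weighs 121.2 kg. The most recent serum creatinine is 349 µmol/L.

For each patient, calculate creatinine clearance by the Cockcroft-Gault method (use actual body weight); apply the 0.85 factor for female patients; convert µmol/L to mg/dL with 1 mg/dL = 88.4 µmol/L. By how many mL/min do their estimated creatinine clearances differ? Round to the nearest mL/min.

15 mL/min

Patient 1: CrCl = (140 − 42) × 76.5 / (72 × 2.73) = 7497.0 / 196.56 ≈ 38.1 mL/min
Patient 2: SCr = 349 / 88.4 = 3.948 mg/dL
Patient 2: CrCl = (140 − 77) × 121.2 / (72 × 3.948) × 0.85 = 7635.6 / 284.26 × 0.85 ≈ 22.8 mL/min
|38.1 − 22.8| = 15.3 mL/min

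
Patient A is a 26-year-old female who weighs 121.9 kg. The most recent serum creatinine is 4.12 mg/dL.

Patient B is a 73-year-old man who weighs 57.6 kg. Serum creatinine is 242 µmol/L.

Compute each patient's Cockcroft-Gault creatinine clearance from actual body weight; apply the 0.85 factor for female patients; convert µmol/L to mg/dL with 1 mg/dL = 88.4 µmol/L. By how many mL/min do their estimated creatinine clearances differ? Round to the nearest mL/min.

20 mL/min

Patient A: CrCl = (140 − 26) × 121.9 / (72 × 4.12) × 0.85 = 13896.6 / 296.64 × 0.85 ≈ 39.8 mL/min
Patient B: SCr = 242 / 88.4 = 2.738 mg/dL
Patient B: CrCl = (140 − 73) × 57.6 / (72 × 2.738) = 3859.2 / 197.14 ≈ 19.6 mL/min
|39.8 − 19.6| = 20.2 mL/min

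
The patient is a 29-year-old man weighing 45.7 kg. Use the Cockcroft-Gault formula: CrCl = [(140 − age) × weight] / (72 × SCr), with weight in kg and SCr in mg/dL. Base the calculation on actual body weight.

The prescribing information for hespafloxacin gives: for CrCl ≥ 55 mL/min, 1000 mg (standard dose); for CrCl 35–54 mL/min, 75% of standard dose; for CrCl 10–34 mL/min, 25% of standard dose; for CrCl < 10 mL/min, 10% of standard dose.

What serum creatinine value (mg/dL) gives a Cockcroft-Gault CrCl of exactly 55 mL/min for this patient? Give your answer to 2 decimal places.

1.28 mg/dL

Standard dose requires CrCl ≥ 55 mL/min.
Set (140 − 29) × 45.7 / (72 × SCr) = 55
SCr = (140 − 29) × 45.7 / (72 × 55) = 1.281 mg/dL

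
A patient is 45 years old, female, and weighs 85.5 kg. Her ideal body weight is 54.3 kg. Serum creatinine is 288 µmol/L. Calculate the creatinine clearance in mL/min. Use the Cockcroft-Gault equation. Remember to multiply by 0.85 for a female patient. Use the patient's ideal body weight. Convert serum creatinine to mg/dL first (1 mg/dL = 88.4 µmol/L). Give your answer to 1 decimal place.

18.7 mL/min

SCr = 288 / 88.4 = 3.258 mg/dL
CrCl = (140 − 45) × 54.3 / (72 × 3.258) × 0.85 = 5158.5 / 234.58 × 0.85 ≈ 18.7 mL/min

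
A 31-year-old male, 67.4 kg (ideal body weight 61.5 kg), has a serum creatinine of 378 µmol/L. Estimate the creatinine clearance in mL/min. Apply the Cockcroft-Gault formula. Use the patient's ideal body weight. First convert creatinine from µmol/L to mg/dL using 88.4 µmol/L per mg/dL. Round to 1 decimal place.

21.8 mL/min

SCr = 378 / 88.4 = 4.276 mg/dL
CrCl = (140 − 31) × 61.5 / (72 × 4.276) = 6703.5 / 307.87 ≈ 21.8 mL/min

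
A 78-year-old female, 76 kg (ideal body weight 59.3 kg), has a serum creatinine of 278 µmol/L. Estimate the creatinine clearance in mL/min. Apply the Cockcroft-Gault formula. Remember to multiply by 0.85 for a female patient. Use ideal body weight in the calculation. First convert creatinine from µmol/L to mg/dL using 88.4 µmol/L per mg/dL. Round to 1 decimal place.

SCr = 278 / 88.4 = 3.145 mg/dL
CrCl = (140 − 78) × 59.3 / (72 × 3.145) × 0.85 = 3676.6 / 226.44 × 0.85 ≈ 13.8 mL/min

13.8 mL/min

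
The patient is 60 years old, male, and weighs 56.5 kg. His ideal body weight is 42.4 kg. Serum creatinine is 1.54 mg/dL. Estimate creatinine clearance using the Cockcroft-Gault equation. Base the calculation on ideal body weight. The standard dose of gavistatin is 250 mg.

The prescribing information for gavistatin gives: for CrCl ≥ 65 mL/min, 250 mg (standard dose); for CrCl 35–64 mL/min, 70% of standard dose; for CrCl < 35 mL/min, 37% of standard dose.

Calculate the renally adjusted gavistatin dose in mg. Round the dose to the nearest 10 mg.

CrCl = (140 − 60) × 42.4 / (72 × 1.54) = 3392.0 / 110.88 ≈ 30.6 mL/min
CrCl ≈ 31 mL/min → bracket < 35 mL/min.
37% of 250 mg = 92.5 mg → 90 mg

90 mg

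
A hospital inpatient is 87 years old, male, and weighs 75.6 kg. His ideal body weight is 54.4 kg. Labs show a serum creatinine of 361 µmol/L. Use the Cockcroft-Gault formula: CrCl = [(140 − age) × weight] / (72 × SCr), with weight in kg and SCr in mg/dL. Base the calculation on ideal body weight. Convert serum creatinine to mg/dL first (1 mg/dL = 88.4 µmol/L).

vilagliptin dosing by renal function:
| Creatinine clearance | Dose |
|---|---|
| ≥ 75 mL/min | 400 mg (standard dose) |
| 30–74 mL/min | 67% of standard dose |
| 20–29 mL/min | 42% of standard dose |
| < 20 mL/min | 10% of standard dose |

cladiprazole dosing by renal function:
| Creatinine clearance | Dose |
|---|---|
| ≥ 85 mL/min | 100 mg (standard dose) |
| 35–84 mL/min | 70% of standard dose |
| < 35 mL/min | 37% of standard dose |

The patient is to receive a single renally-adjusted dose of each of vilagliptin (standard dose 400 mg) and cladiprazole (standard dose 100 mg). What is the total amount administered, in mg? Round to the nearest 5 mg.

SCr = 361 / 88.4 = 4.084 mg/dL
CrCl = (140 − 87) × 54.4 / (72 × 4.084) = 2883.2 / 294.05 ≈ 9.8 mL/min
CrCl ≈ 10 mL/min.
vilagliptin: < 20 mL/min → 10% of 400 mg = 40 mg.
cladiprazole: < 35 mL/min → 37% of 100 mg = 37 mg.
Total = 40 + 37 = 77 mg.

75 mg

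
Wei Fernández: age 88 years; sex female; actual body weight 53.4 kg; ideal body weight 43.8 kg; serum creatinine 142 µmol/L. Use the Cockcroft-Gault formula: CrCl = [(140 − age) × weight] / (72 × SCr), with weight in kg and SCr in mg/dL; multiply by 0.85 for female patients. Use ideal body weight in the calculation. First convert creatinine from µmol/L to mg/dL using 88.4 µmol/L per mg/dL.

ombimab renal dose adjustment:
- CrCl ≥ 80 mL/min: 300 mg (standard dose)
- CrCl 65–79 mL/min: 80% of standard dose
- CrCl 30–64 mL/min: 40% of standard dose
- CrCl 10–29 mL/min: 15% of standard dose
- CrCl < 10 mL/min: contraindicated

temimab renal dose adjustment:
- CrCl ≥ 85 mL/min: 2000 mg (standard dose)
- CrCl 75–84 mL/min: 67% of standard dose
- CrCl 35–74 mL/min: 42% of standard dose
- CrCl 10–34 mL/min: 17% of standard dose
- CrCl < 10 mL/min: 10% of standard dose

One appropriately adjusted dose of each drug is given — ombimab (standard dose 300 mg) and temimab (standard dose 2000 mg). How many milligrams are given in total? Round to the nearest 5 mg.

385 mg

SCr = 142 / 88.4 = 1.606 mg/dL
CrCl = (140 − 88) × 43.8 / (72 × 1.606) × 0.85 = 2277.6 / 115.63 × 0.85 ≈ 16.7 mL/min
CrCl ≈ 17 mL/min.
ombimab: 10–29 mL/min → 15% of 300 mg = 45 mg.
temimab: 10–34 mL/min → 17% of 2000 mg = 340 mg.
Total = 45 + 340 = 385 mg.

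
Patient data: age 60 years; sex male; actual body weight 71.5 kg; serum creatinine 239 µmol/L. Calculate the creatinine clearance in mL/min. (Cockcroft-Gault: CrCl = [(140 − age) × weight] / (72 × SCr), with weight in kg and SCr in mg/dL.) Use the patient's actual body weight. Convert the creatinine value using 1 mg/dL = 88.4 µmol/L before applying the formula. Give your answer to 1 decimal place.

29.4 mL/min

SCr = 239 / 88.4 = 2.704 mg/dL
CrCl = (140 − 60) × 71.5 / (72 × 2.704) = 5720.0 / 194.69 ≈ 29.4 mL/min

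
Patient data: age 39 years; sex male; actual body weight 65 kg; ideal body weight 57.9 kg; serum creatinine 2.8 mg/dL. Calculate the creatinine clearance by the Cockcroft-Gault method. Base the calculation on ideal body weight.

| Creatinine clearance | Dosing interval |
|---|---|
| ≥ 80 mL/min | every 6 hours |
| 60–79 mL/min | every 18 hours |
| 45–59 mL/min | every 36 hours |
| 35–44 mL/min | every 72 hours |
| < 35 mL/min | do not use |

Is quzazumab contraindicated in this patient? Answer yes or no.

CrCl = (140 − 39) × 57.9 / (72 × 2.8) = 5847.9 / 201.60 ≈ 29.0 mL/min
CrCl ≈ 29 mL/min, which is < 35 mL/min.

yes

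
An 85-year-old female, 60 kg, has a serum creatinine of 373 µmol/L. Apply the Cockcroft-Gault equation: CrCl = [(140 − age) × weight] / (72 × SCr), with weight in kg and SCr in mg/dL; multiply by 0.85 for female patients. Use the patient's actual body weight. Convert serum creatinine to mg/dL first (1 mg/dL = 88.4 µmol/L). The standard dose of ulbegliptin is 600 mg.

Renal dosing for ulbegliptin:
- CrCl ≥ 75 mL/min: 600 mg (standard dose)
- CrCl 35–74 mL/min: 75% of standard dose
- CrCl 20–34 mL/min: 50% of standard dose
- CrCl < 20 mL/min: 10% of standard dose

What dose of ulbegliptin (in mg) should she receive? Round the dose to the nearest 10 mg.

60 mg

SCr = 373 / 88.4 = 4.219 mg/dL
CrCl = (140 − 85) × 60 / (72 × 4.219) × 0.85 = 3300.0 / 303.77 × 0.85 ≈ 9.2 mL/min
CrCl ≈ 9 mL/min → bracket < 20 mL/min.
10% of 600 mg = 60 mg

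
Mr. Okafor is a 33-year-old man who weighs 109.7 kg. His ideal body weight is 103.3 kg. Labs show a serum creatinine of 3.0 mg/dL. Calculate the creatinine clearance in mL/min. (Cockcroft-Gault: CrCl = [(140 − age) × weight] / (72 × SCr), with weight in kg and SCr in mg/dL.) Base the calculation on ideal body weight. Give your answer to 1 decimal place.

CrCl = (140 − 33) × 103.3 / (72 × 3) = 11053.1 / 216.00 ≈ 51.2 mL/min

51.2 mL/min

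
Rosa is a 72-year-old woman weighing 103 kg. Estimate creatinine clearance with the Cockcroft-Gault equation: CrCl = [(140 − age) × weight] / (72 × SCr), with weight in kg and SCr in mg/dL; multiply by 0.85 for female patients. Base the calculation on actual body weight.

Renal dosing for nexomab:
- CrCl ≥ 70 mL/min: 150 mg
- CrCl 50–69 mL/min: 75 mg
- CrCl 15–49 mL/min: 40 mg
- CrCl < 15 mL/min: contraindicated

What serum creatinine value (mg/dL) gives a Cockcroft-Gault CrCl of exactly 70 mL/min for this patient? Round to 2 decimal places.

Standard dose requires CrCl ≥ 70 mL/min.
Set (140 − 72) × 103 × 0.85 / (72 × SCr) = 70
SCr = (140 − 72) × 103 × 0.85 / (72 × 70) = 1.181 mg/dL

1.18 mg/dL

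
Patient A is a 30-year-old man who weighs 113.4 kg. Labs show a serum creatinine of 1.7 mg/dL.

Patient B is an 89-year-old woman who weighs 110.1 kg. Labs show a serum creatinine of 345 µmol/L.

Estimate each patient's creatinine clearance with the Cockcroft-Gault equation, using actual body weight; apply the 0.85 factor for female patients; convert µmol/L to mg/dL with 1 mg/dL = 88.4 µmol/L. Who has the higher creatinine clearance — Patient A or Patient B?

Patient A

Patient A: CrCl = (140 − 30) × 113.4 / (72 × 1.7) = 12474.0 / 122.40 ≈ 101.9 mL/min
Patient B: SCr = 345 / 88.4 = 3.903 mg/dL
Patient B: CrCl = (140 − 89) × 110.1 / (72 × 3.903) × 0.85 = 5615.1 / 281.02 × 0.85 ≈ 17.0 mL/min
101.9 vs 17.0 mL/min → Patient A is higher.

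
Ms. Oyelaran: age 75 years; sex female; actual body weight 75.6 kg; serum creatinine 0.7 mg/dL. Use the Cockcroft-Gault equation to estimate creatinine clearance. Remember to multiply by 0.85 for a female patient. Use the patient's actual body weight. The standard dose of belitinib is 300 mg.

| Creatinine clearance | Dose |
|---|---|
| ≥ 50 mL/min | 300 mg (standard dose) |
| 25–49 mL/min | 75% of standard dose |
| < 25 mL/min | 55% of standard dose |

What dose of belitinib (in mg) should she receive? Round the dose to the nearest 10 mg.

CrCl = (140 − 75) × 75.6 / (72 × 0.7) × 0.85 = 4914.0 / 50.40 × 0.85 ≈ 82.9 mL/min
CrCl ≈ 83 mL/min → bracket ≥ 50 mL/min.
100% of 300 mg = 300 mg

300 mg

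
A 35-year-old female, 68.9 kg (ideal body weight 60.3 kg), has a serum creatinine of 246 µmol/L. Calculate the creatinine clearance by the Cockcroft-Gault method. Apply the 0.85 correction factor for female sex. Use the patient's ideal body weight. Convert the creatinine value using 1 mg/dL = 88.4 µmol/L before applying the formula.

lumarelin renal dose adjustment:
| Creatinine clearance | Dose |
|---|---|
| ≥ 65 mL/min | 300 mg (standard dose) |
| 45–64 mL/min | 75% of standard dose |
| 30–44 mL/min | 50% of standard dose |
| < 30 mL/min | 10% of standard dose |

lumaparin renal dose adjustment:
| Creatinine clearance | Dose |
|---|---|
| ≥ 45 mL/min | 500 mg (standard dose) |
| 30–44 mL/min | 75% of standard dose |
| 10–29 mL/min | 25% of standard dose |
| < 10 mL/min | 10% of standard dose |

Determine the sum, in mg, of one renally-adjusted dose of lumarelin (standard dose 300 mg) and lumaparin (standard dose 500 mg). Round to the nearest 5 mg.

SCr = 246 / 88.4 = 2.783 mg/dL
CrCl = (140 − 35) × 60.3 / (72 × 2.783) × 0.85 = 6331.5 / 200.38 × 0.85 ≈ 26.9 mL/min
CrCl ≈ 27 mL/min.
lumarelin: < 30 mL/min → 10% of 300 mg = 30 mg.
lumaparin: 10–29 mL/min → 25% of 500 mg = 125 mg.
Total = 30 + 125 = 155 mg.

155 mg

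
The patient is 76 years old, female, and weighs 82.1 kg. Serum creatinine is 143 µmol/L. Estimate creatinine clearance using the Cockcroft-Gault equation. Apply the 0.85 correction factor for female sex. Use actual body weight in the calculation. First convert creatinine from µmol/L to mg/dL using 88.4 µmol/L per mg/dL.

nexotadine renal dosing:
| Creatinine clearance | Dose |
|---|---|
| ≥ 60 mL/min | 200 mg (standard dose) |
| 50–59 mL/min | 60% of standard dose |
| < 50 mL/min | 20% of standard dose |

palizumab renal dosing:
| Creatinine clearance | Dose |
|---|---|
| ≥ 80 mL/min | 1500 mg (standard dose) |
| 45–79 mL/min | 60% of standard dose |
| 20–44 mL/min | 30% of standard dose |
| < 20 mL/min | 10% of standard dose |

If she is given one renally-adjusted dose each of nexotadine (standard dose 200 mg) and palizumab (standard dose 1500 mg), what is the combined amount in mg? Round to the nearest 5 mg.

490 mg

SCr = 143 / 88.4 = 1.618 mg/dL
CrCl = (140 − 76) × 82.1 / (72 × 1.618) × 0.85 = 5254.4 / 116.50 × 0.85 ≈ 38.3 mL/min
CrCl ≈ 38 mL/min.
nexotadine: < 50 mL/min → 20% of 200 mg = 40 mg.
palizumab: 20–44 mL/min → 30% of 1500 mg = 450 mg.
Total = 40 + 450 = 490 mg.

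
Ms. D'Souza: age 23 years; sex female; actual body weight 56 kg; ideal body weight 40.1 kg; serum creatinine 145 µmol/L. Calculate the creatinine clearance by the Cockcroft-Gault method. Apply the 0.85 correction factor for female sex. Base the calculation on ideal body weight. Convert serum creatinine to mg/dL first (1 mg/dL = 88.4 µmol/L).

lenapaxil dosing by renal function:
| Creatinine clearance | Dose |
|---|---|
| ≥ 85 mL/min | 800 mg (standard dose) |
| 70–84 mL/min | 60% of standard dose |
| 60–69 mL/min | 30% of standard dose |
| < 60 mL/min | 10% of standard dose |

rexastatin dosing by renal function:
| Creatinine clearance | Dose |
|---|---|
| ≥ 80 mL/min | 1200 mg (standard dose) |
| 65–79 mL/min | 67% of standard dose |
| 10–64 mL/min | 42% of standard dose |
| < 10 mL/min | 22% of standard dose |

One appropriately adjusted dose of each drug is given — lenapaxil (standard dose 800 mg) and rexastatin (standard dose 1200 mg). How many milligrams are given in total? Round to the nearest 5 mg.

585 mg

SCr = 145 / 88.4 = 1.64 mg/dL
CrCl = (140 − 23) × 40.1 / (72 × 1.64) × 0.85 = 4691.7 / 118.08 × 0.85 ≈ 33.8 mL/min
CrCl ≈ 34 mL/min.
lenapaxil: < 60 mL/min → 10% of 800 mg = 80 mg.
rexastatin: 10–64 mL/min → 42% of 1200 mg = 504 mg.
Total = 80 + 504 = 584 mg.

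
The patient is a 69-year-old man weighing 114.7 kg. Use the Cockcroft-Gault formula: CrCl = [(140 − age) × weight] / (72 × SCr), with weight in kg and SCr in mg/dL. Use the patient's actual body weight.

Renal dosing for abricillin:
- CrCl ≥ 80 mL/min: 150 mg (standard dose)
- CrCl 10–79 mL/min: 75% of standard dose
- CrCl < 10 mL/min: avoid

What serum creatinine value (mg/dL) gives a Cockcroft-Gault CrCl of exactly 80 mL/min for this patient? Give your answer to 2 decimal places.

Standard dose requires CrCl ≥ 80 mL/min.
Set (140 − 69) × 114.7 / (72 × SCr) = 80
SCr = (140 − 69) × 114.7 / (72 × 80) = 1.414 mg/dL

1.41 mg/dL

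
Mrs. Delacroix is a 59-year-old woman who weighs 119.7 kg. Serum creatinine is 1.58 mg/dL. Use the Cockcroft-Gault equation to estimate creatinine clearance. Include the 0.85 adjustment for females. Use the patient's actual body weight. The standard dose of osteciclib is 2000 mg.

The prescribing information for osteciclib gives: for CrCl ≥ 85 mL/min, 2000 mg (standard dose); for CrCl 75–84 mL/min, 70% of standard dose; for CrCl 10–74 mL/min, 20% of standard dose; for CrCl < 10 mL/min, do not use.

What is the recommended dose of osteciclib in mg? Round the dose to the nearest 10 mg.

CrCl = (140 − 59) × 119.7 / (72 × 1.58) × 0.85 = 9695.7 / 113.76 × 0.85 ≈ 72.4 mL/min
CrCl ≈ 72 mL/min → bracket 10–74 mL/min.
20% of 2000 mg = 400 mg

400 mg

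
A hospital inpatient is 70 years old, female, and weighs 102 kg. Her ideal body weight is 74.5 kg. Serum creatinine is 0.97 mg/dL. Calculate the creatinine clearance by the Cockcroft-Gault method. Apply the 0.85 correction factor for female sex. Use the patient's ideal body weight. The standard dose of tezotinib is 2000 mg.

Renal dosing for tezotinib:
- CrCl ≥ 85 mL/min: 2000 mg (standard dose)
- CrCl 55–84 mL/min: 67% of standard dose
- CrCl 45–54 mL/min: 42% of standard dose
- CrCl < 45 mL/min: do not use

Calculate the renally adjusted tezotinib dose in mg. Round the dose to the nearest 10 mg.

CrCl = (140 − 70) × 74.5 / (72 × 0.97) × 0.85 = 5215.0 / 69.84 × 0.85 ≈ 63.5 mL/min
CrCl ≈ 63 mL/min → bracket 55–84 mL/min.
67% of 2000 mg = 1340 mg

1340 mg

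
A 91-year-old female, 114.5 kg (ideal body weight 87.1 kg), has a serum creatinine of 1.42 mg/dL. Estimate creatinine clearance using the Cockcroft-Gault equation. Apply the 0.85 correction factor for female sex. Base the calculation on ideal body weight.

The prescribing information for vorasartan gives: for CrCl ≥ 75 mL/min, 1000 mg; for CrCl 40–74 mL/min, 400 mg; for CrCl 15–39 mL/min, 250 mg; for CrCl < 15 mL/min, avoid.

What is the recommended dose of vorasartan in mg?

CrCl = (140 − 91) × 87.1 / (72 × 1.42) × 0.85 = 4267.9 / 102.24 × 0.85 ≈ 35.5 mL/min
CrCl ≈ 35 mL/min → bracket 15–39 mL/min.
Dose for this bracket: 250 mg.

250 mg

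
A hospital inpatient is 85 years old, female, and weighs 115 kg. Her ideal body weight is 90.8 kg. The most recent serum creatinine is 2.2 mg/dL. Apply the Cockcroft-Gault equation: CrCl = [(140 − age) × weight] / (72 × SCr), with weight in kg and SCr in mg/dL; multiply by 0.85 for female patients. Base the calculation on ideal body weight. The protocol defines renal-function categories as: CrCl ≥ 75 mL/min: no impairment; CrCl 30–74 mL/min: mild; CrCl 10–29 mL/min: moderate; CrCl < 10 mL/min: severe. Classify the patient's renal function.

CrCl = (140 − 85) × 90.8 / (72 × 2.2) × 0.85 = 4994.0 / 158.40 × 0.85 ≈ 26.8 mL/min
27 mL/min falls in the 'moderate' range.

moderate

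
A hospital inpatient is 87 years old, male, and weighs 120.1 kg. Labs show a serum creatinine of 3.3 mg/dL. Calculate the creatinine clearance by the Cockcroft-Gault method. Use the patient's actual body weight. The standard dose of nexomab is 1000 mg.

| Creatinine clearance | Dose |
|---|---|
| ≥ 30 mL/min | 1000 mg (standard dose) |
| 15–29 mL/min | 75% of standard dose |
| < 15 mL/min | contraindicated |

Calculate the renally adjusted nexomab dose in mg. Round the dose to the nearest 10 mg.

750 mg

CrCl = (140 − 87) × 120.1 / (72 × 3.3) = 6365.3 / 237.60 ≈ 26.8 mL/min
CrCl ≈ 27 mL/min → bracket 15–29 mL/min.
75% of 1000 mg = 750 mg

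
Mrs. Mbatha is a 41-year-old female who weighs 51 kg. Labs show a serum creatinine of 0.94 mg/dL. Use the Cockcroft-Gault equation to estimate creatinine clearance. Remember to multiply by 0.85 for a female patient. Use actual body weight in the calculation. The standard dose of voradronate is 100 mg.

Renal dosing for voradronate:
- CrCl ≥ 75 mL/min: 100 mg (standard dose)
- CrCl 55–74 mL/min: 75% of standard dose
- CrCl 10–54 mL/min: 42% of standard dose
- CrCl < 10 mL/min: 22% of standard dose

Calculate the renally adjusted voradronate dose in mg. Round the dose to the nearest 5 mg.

CrCl = (140 − 41) × 51 / (72 × 0.94) × 0.85 = 5049.0 / 67.68 × 0.85 ≈ 63.4 mL/min
CrCl ≈ 63 mL/min → bracket 55–74 mL/min.
75% of 100 mg = 75 mg

75 mg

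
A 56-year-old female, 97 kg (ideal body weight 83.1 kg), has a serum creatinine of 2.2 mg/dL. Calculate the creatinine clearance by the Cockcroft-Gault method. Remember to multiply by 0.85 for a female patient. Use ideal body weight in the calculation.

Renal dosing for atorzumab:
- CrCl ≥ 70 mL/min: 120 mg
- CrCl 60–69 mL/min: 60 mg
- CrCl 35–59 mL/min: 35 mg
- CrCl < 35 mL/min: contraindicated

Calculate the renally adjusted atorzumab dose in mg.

CrCl = (140 − 56) × 83.1 / (72 × 2.2) × 0.85 = 6980.4 / 158.40 × 0.85 ≈ 37.5 mL/min
CrCl ≈ 37 mL/min → bracket 35–59 mL/min.
Dose for this bracket: 35 mg.

35 mg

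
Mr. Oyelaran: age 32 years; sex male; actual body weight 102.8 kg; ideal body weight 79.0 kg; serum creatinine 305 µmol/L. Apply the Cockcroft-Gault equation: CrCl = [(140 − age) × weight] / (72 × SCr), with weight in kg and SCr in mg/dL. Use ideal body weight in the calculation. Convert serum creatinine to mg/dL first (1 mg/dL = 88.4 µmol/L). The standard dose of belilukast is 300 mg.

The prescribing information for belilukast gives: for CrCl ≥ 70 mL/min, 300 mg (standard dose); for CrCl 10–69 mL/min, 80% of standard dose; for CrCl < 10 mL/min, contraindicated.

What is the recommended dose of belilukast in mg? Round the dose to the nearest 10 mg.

SCr = 305 / 88.4 = 3.45 mg/dL
CrCl = (140 − 32) × 79 / (72 × 3.45) = 8532.0 / 248.40 ≈ 34.3 mL/min
CrCl ≈ 34 mL/min → bracket 10–69 mL/min.
80% of 300 mg = 240 mg

240 mg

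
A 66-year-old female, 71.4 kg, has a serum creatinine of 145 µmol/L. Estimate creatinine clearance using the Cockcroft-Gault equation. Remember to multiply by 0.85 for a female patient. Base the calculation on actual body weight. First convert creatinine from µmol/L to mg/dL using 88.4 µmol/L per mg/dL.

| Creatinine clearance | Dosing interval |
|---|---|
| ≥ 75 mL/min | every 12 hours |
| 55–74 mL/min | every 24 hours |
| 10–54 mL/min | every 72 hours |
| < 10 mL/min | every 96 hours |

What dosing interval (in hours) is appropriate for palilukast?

SCr = 145 / 88.4 = 1.64 mg/dL
CrCl = (140 − 66) × 71.4 / (72 × 1.64) × 0.85 = 5283.6 / 118.08 × 0.85 ≈ 38.0 mL/min
CrCl ≈ 38 mL/min → bracket 10–54 mL/min → every 72 hours.

every 72 hours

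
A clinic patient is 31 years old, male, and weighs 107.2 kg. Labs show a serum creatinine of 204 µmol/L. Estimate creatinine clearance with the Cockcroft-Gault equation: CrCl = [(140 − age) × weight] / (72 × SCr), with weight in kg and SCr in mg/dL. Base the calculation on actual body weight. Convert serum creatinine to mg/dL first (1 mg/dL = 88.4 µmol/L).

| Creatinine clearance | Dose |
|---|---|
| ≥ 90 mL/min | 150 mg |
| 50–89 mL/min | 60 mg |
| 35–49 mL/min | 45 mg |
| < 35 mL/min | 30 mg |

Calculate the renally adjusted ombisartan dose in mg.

SCr = 204 / 88.4 = 2.308 mg/dL
CrCl = (140 − 31) × 107.2 / (72 × 2.308) = 11684.8 / 166.18 ≈ 70.3 mL/min
CrCl ≈ 70 mL/min → bracket 50–89 mL/min.
Dose for this bracket: 60 mg.

60 mg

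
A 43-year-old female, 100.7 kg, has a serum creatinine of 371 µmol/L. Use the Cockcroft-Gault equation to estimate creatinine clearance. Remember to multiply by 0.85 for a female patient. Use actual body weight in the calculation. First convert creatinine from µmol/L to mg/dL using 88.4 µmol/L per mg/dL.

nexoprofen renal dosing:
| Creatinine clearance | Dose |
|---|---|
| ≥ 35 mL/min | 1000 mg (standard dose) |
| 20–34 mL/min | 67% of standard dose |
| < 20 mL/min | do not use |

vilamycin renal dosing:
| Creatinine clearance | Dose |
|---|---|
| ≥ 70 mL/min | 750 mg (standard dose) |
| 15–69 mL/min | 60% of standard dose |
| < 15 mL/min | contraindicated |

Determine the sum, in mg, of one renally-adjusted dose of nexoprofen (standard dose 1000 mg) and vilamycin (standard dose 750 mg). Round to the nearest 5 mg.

1120 mg

SCr = 371 / 88.4 = 4.197 mg/dL
CrCl = (140 − 43) × 100.7 / (72 × 4.197) × 0.85 = 9767.9 / 302.18 × 0.85 ≈ 27.5 mL/min
CrCl ≈ 27 mL/min.
nexoprofen: 20–34 mL/min → 67% of 1000 mg = 670 mg.
vilamycin: 15–69 mL/min → 60% of 750 mg = 450 mg.
Total = 670 + 450 = 1120 mg.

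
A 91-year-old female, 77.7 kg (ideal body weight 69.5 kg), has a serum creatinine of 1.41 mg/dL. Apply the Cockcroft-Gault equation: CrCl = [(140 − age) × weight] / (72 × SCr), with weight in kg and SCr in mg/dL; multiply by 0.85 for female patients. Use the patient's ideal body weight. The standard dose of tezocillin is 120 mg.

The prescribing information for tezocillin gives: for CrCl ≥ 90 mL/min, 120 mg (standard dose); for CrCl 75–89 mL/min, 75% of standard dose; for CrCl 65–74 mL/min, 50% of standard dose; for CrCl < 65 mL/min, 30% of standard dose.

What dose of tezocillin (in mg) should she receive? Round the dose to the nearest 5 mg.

CrCl = (140 − 91) × 69.5 / (72 × 1.41) × 0.85 = 3405.5 / 101.52 × 0.85 ≈ 28.5 mL/min
CrCl ≈ 29 mL/min → bracket < 65 mL/min.
30% of 120 mg = 36 mg → 35 mg

35 mg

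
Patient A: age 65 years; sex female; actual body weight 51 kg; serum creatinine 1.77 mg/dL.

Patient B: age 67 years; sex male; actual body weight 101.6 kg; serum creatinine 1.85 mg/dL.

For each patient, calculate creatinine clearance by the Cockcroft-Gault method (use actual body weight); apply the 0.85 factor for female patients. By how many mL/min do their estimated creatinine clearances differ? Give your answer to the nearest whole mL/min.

Patient A: CrCl = (140 − 65) × 51 / (72 × 1.77) × 0.85 = 3825.0 / 127.44 × 0.85 ≈ 25.5 mL/min
Patient B: CrCl = (140 − 67) × 101.6 / (72 × 1.85) = 7416.8 / 133.20 ≈ 55.7 mL/min
|25.5 − 55.7| = 30.2 mL/min

30 mL/min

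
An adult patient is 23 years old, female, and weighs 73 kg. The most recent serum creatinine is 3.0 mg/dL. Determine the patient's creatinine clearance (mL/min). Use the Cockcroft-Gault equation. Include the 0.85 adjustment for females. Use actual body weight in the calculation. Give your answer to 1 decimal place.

CrCl = (140 − 23) × 73 / (72 × 3) × 0.85 = 8541.0 / 216.00 × 0.85 ≈ 33.6 mL/min

33.6 mL/min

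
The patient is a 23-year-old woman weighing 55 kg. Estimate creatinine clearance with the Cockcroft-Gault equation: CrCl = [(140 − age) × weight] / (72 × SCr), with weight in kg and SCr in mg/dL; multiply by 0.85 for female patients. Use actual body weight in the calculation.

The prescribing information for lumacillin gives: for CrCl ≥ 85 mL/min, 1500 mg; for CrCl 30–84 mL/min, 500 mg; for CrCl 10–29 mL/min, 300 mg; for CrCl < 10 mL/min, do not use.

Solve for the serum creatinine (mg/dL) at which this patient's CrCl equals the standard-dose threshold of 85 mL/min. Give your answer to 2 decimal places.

0.89 mg/dL

Standard dose requires CrCl ≥ 85 mL/min.
Set (140 − 23) × 55 × 0.85 / (72 × SCr) = 85
SCr = (140 − 23) × 55 × 0.85 / (72 × 85) = 0.894 mg/dL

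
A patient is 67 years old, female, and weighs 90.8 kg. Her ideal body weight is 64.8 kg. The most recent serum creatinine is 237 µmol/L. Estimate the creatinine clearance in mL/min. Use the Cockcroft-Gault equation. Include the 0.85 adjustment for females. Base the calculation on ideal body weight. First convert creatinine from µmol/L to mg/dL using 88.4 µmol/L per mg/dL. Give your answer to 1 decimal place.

20.8 mL/min

SCr = 237 / 88.4 = 2.681 mg/dL
CrCl = (140 − 67) × 64.8 / (72 × 2.681) × 0.85 = 4730.4 / 193.03 × 0.85 ≈ 20.8 mL/min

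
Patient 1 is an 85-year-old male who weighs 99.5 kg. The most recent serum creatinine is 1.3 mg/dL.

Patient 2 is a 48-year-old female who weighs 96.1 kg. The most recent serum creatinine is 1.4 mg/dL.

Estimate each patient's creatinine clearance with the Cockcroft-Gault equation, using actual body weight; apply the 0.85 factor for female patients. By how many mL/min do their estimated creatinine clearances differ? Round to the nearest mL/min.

16 mL/min

Patient 1: CrCl = (140 − 85) × 99.5 / (72 × 1.3) = 5472.5 / 93.60 ≈ 58.5 mL/min
Patient 2: CrCl = (140 − 48) × 96.1 / (72 × 1.4) × 0.85 = 8841.2 / 100.80 × 0.85 ≈ 74.6 mL/min
|58.5 − 74.6| = 16.1 mL/min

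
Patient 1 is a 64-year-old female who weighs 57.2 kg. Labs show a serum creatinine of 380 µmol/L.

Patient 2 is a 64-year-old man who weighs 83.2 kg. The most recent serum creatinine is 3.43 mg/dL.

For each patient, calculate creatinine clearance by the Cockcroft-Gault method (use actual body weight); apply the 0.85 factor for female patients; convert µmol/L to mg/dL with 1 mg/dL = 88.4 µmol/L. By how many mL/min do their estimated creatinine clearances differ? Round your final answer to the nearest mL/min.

14 mL/min

Patient 1: SCr = 380 / 88.4 = 4.299 mg/dL
Patient 1: CrCl = (140 − 64) × 57.2 / (72 × 4.299) × 0.85 = 4347.2 / 309.53 × 0.85 ≈ 11.9 mL/min
Patient 2: CrCl = (140 − 64) × 83.2 / (72 × 3.43) = 6323.2 / 246.96 ≈ 25.6 mL/min
|11.9 − 25.6| = 13.7 mL/min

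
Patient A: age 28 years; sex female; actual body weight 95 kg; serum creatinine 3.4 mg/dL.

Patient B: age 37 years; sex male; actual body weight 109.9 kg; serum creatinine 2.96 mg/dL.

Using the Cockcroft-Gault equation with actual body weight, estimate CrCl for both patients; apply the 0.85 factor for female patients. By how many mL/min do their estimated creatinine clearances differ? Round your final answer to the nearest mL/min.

16 mL/min

Patient A: CrCl = (140 − 28) × 95 / (72 × 3.4) × 0.85 = 10640.0 / 244.80 × 0.85 ≈ 36.9 mL/min
Patient B: CrCl = (140 − 37) × 109.9 / (72 × 2.96) = 11319.7 / 213.12 ≈ 53.1 mL/min
|36.9 − 53.1| = 16.2 mL/min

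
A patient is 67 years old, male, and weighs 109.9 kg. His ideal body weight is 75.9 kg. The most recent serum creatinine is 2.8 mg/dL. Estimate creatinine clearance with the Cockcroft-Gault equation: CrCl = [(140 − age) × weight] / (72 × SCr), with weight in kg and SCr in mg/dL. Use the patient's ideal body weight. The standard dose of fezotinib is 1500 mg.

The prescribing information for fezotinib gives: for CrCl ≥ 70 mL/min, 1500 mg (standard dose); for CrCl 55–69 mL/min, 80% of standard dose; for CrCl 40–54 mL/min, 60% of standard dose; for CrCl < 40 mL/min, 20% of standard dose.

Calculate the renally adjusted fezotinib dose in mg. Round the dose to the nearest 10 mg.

300 mg

CrCl = (140 − 67) × 75.9 / (72 × 2.8) = 5540.7 / 201.60 ≈ 27.5 mL/min
CrCl ≈ 27 mL/min → bracket < 40 mL/min.
20% of 1500 mg = 300 mg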